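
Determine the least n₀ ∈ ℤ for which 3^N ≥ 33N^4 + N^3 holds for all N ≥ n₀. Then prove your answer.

At N = 12: 531441 < 686016, so the inequality fails and n₀ ≥ 13. We prove 3^N ≥ 33N^4 + N^3 for all N ≥ 13.
Base case (N = 13): 3^N = 1594323 and 33N^4 + N^3 = 944710, so 1594323 ≥ 944710.
Inductive step: assume the claim holds for N = i, so 3^i ≥ 33i^4 + i^3.
Then 3^(i + 1) = 3·(3^i) ≥ 3·(33i^4 + i^3).
Also, for i ≥ 13 we have 3·(33i^4 + i^3) ≥ 33(i+1)^4 + (i+1)^3, since 3·(33i^4 + i^3) − (33(i+1)^4 + (i+1)^3) = 66i^4 - 130i^3 - 201i^2 - 135i - 34, which is nonnegative for all i ≥ 13.
Combining, 3^(i + 1) ≥ 33(i+1)^4 + (i+1)^3.
By induction, the statement is established for all N ≥ 13.
Hence the smallest such n₀ is 13.

n₀ = 13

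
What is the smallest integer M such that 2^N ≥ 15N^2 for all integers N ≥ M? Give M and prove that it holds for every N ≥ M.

At N = 10: 1024 < 1500, so the inequality fails and M ≥ 11. We prove 2^N ≥ 15N^2 for all N ≥ 11.
Base step (N = 11): 2^N = 2048 and 15N^2 = 1815, so 2048 ≥ 1815.
Inductive step: suppose the statement holds for some m ≥ 11, so 2^m ≥ 15m^2.
Then 2^(m + 1) = 2·(2^m) ≥ 2·(15m^2).
Also, for m ≥ 11 we have 2·(15m^2) ≥ 15(m+1)^2, since 2 ≥ (1 + 1/m)^2 for all m ≥ 11.
Combining, 2^(m + 1) ≥ 15(m+1)^2.
By induction, the statement is established for all N ≥ 11.
Hence the smallest such M is 11.

M = 11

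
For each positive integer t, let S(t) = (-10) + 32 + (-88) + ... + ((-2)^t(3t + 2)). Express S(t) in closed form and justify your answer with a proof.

We claim S(t) = 2(-2)^t(t + 1) - 2 for all t ≥ 1.
Base step (t = 1): S(1) = -10, and the closed form gives -10. They agree.
For the inductive step, assume it holds for an arbitrary p ≥ 1, so S(p) = 2(-2)^p(p + 1) - 2.
Then S(p+1) = S(p) + ((-2)^(p + 1)(3p + 5)) = (2(-2)^p(p + 1) - 2) + ((-2)^(p + 1)(3p + 5)).
Simplifying, S(p+1) = -4(-2)^p·p - 8(-2)^p - 2 = 2(-2)^(p+1)((p+1) + 1) - 2,
which is the closed form with t = p+1.
By the principle of mathematical induction, the result holds for all t ≥ 1.

S(t) = 2(-2)^t(t + 1) - 2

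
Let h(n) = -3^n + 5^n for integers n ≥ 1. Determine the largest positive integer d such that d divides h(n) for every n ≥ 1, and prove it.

Computing the first values: h(1) = 2 and h(2) = 16; gcd(2, 16) = 2, so d ≤ 2.
We prove 2 | -3^n + 5^n for all n ≥ 1 by induction on n.
Base case (n = 1): h(1) = 2 = 2·(1), so 2 | h(1).
Inductive step: assume the claim holds for n = r, i.e. 2 | h(r). Then
5^{r+1} − 3^{r+1} = 5·5^r − 3·3^r = 5·(5^r − 3^r) + (2)·3^r. The first term is divisible by 2 by the inductive hypothesis, and the second term (2)·3^r is divisible by 2 since 2 | 2. Hence 2 | h(r+1).
By induction, the statement is established for all n ≥ 1.
Therefore the largest such d is 2.

d = 2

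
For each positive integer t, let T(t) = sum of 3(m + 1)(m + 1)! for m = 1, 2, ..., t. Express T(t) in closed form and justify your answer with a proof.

We claim T(t) = 3(t + 2)! - 6 for all t ≥ 1.
Base step (t = 1): T(1) = 12, and the closed form gives 12. They agree.
Inductive step: assume the claim holds for t = m, so T(m) = 3(m + 2)! - 6.
Then T(m+1) = T(m) + (3(m + 2)(m + 2)!) = (3(m + 2)! - 6) + (3(m + 2)(m + 2)!).
Simplifying, T(m+1) = 3((m+1) + 2)! - 6,
which is the closed form with t = m+1.
This completes the induction.

T(t) = 3(t + 2)! - 6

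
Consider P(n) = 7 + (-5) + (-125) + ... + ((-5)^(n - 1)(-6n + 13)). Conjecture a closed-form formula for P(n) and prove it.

We claim P(n) = (-5)^n(n - 2) + 2 for all n ≥ 1.
When n = 1: P(1) = 7, and the closed form gives 7. They agree.
Inductive step: suppose the statement holds for some j ≥ 1, so P(j) = (-5)^j(j - 2) + 2.
Then P(j+1) = P(j) + ((-5)^j(-6j + 7)) = ((-5)^j(j - 2) + 2) + ((-5)^j(-6j + 7)).
Simplifying, P(j+1) = (-5)^(j + 1)j - (-5)^(j + 1) + 2 = (-5)^(j+1)((j+1) - 2) + 2,
which is the closed form with n = j+1.
By induction, the statement is established for all n ≥ 1.

P(n) = (-5)^n(n - 2) + 2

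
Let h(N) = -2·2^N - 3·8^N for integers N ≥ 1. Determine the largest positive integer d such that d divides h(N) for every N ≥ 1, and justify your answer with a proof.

Computing the first values: h(1) = -28 and h(2) = -200; gcd(-28, -200) = 4, so d ≤ 4.
We prove 4 | -2·2^N - 3·8^N for all N ≥ 1 by induction on N.
Base step (N = 1): h(1) = -28 = 4·(-7), so 4 | h(1).
For the inductive step, assume it holds for an arbitrary i ≥ 1, i.e. 4 | h(i). Then
h(i+1) − 8·h(i) = (-2·2^(i+1) - 3·8^(i+1)) − 8·(-2·2^i - 3·8^i) = (-2)·2^i·(2 − 8) = (12)·2^i. Since 4 | h(i) by the inductive hypothesis, 4 | 8·h(i); and 4 | 12 since 12 = 4·3. Therefore 4 | h(i+1).
Hence, by induction on N, the claim holds for every N ≥ 1.
Therefore the largest such d is 4.

d = 4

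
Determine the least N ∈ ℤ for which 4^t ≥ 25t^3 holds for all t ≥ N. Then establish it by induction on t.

At t = 6: 4096 < 5400, so the inequality fails and N ≥ 7. We prove 4^t ≥ 25t^3 for all t ≥ 7.
Base case (t = 7): 4^t = 16384 and 25t^3 = 8575, so 16384 ≥ 8575.
Inductive step: suppose the statement holds for some k ≥ 7, so 4^k ≥ 25k^3.
Then 4^(k + 1) = 4·(4^k) ≥ 4·(25k^3).
Also, for k ≥ 7 we have 4·(25k^3) ≥ 25(k+1)^3, since 4 ≥ (1 + 1/k)^3 for all k ≥ 7.
Combining, 4^(k + 1) ≥ 25(k+1)^3.
By induction, the statement is established for all t ≥ 7.
Hence the smallest such N is 7.

N = 7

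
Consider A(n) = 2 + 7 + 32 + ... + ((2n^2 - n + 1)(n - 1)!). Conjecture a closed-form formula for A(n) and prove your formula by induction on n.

A(n) = (2n + 1)n! - 1

We claim A(n) = (2n + 1)n! - 1 for all n ≥ 1.
For the base case n = 1: A(1) = 2, and the closed form gives 2. They agree.
Inductive step: assume the claim holds for n = m, so A(m) = (2m + 1)m! - 1.
Then A(m+1) = A(m) + ((2m^2 + 3m + 2)m!) = ((2m + 1)m! - 1) + ((2m^2 + 3m + 2)m!).
Simplifying, A(m+1) = (2(m+1) + 1)(m+1)! - 1,
which is the closed form with n = m+1.
This completes the induction.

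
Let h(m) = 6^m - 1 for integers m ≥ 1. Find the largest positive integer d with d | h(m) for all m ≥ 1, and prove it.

Computing the first values: h(1) = 5 and h(2) = 35; gcd(5, 35) = 5, so d ≤ 5.
We prove 5 | 6^m - 1 for all m ≥ 1 by induction on m.
Base step (m = 1): h(1) = 5 = 5·(1), so 5 | h(1).
For the inductive step, assume it holds for an arbitrary r ≥ 1, i.e. 5 | h(r). Then
6^{r+1} − 1^{r+1} = 6·6^r − 1·1^r = 6·(6^r − 1^r) + (5)·1^r. The first term is divisible by 5 by the inductive hypothesis, and the second term (5)·1^r is divisible by 5 since 5 | 5. Hence 5 | h(r+1).
By induction, the statement is established for all m ≥ 1.
Therefore the largest such d is 5.

d = 5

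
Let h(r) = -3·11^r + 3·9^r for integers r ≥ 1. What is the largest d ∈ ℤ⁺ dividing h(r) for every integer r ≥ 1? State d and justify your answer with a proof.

Computing the first values: h(1) = -6 and h(2) = -120; gcd(-6, -120) = 6, so d ≤ 6.
We prove 6 | -3·11^r + 3·9^r for all r ≥ 1 by induction on r.
Base case (r = 1): h(1) = -6 = 6·(-1), so 6 | h(1).
For the inductive step, assume it holds for an arbitrary j ≥ 1, i.e. 6 | h(j). Then
h(j+1) − 11·h(j) = (-3·11^(j+1) + 3·9^(j+1)) − 11·(-3·11^j + 3·9^j) = (3)·9^j·(9 − 11) = (-6)·9^j. Since 6 | h(j) by the inductive hypothesis, 6 | 11·h(j); and 6 | -6 since -6 = 6·-1. Therefore 6 | h(j+1).
Hence, by induction on r, the claim holds for every r ≥ 1.
Therefore the largest such d is 6.

d = 6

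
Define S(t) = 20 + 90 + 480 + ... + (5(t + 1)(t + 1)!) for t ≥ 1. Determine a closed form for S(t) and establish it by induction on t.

We claim S(t) = 5(t + 2)! - 10 for all t ≥ 1.
When t = 1: S(1) = 20, and the closed form gives 20. They agree.
Inductive step: assume the claim holds for t = r, so S(r) = 5(r + 2)! - 10.
Then S(r+1) = S(r) + (5(r + 2)(r + 2)!) = (5(r + 2)! - 10) + (5(r + 2)(r + 2)!).
Simplifying, S(r+1) = 5((r+1) + 2)! - 10,
which is the closed form with t = r+1.
Hence, by induction on t, the claim holds for every t ≥ 1.

S(t) = 5(t + 2)! - 10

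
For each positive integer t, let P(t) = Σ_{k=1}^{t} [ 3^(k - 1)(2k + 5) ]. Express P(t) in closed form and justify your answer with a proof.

We claim P(t) = 3^t(t + 2) - 2 for all t ≥ 1.
For the base case t = 1: P(1) = 7, and the closed form gives 7. They agree.
Suppose the result is true for t = k, so P(k) = 3^k(k + 2) - 2.
Then P(k+1) = P(k) + (3^k(2k + 7)) = (3^k(k + 2) - 2) + (3^k(2k + 7)).
Simplifying, P(k+1) = 3^(k + 1)k + 3^(k + 2) - 2 = 3^(k+1)((k+1) + 2) - 2,
which is the closed form with t = k+1.
By induction, the statement is established for all t ≥ 1.

P(t) = 3^t(t + 2) - 2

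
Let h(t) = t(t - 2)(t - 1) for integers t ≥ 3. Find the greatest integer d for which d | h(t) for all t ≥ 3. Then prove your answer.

Computing the first values: h(3) = 6 and h(4) = 24; gcd(6, 24) = 6, so d ≤ 6.
We prove 6 | t(t - 2)(t - 1) for all t ≥ 3 by induction on t.
For the base case t = 3: h(3) = 6 = 6·(1), so 6 | h(3).
For the inductive step, assume it holds for an arbitrary i ≥ 3, i.e. 6 | h(i). Then
h(i+1) − h(i) = (i-1)·i·(i+1) − (i-2)·(i-1)·i = (i-1)·i·[(i+1) − (i-2)] = 3·(i-1)·i. The product of 2 consecutive integers is divisible by (2)! = 2, so h(i+1) − h(i) is divisible by 3·2 = 6. By the inductive hypothesis 6 | h(i), hence 6 | h(i+1).
By the principle of mathematical induction, the result holds for all t ≥ 3.
Therefore the largest such d is 6.

d = 6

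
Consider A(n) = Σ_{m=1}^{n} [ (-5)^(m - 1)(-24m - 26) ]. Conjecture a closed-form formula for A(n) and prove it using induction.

A(n) = (-5)^n(4n + 5) - 5

We claim A(n) = (-5)^n(4n + 5) - 5 for all n ≥ 1.
Base step (n = 1): A(1) = -50, and the closed form gives -50. They agree.
Inductive step: suppose the statement holds for some m ≥ 1, so A(m) = (-5)^m(4m + 5) - 5.
Then A(m+1) = A(m) + ((-5)^m(-24m - 50)) = ((-5)^m(4m + 5) - 5) + ((-5)^m(-24m - 50)).
Simplifying, A(m+1) = -20(-5)^m·m - 45(-5)^m - 5 = (-5)^(m+1)(4(m+1) + 5) - 5,
which is the closed form with n = m+1.
This completes the induction.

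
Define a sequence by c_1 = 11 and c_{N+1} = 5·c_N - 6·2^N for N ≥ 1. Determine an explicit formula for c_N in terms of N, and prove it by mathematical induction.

Computing the first terms: c_1 = 11, c_2 = 43, c_3 = 191. This suggests c_N = 2^(N + 1) + 7·5^(N - 1).
Base case (N = 1): the formula gives 11 = 11 = c_1.
Suppose the result is true for N = i, so c_i = 2^(i + 1) + 7·5^(i - 1).
Then c_{i+1} = 5·c_i - 6·2^i = 5·(2^(i + 1) + 7·5^(i - 1)) - 6·2^i = 2^(i + 2) + 7·5^i = 2^((i+1) + 1) + 7·5^((i+1) - 1),
which is the claimed formula at N = i+1.
Hence, by induction on N, the claim holds for every N ≥ 1.

c_N = 2^(N + 1) + 7·5^(N - 1)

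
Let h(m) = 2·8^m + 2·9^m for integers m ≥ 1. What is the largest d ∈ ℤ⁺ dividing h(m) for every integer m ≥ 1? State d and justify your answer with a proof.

Computing the first values: h(1) = 34 and h(2) = 290; gcd(34, 290) = 2, so d ≤ 2.
We prove 2 | 2·8^m + 2·9^m for all m ≥ 1 by induction on m.
Base step (m = 1): h(1) = 34 = 2·(17), so 2 | h(1).
Suppose the result is true for m = r, i.e. 2 | h(r). Then
h(r+1) − 9·h(r) = (2·8^(r+1) + 2·9^(r+1)) − 9·(2·8^r + 2·9^r) = (2)·8^r·(8 − 9) = (-2)·8^r. Since 2 | h(r) by the inductive hypothesis, 2 | 9·h(r); and 2 | -2 since -2 = 2·-1. Therefore 2 | h(r+1).
Hence, by induction on m, the claim holds for every m ≥ 1.
Therefore the largest such d is 2.

d = 2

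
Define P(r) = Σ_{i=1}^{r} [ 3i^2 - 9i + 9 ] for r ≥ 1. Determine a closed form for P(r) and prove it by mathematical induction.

We claim P(r) = r(r^2 - 3r + 5) for all r ≥ 1.
Base step (r = 1): P(1) = 3, and the closed form gives 3. They agree.
Suppose the result is true for r = i, so P(i) = i(i^2 - 3i + 5).
Then P(i+1) = P(i) + (3i^2 - 3i + 3) = (i(i^2 - 3i + 5)) + (3i^2 - 3i + 3).
Simplifying, P(i+1) = (i + 1)(i^2 - i + 3) = (i+1)((i+1)^2 - 3(i+1) + 5),
which is the closed form with r = i+1.
Hence, by induction on r, the claim holds for every r ≥ 1.

P(r) = r(r^2 - 3r + 5)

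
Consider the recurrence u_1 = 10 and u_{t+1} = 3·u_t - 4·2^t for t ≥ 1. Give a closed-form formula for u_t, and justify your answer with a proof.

u_t = 2^(t + 2) + 2·3^(t - 1)

Computing the first terms: u_1 = 10, u_2 = 22, u_3 = 50. This suggests u_t = 2^(t + 2) + 2·3^(t - 1).
When t = 1: the formula gives 10 = 10 = u_1.
Suppose the result is true for t = j, so u_j = 2^(j + 2) + 2·3^(j - 1).
Then u_{j+1} = 3·u_j - 4·2^j = 3·(2^(j + 2) + 2·3^(j - 1)) - 4·2^j = 2^(j + 3) + 2·3^j = 2^((j+1) + 2) + 2·3^((j+1) - 1),
which is the claimed formula at t = j+1.
By the principle of mathematical induction, the result holds for all t ≥ 1.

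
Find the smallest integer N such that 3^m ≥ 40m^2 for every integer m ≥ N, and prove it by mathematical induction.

At m = 6: 729 < 1440, so the inequality fails and N ≥ 7. We prove 3^m ≥ 40m^2 for all m ≥ 7.
Base step (m = 7): 3^m = 2187 and 40m^2 = 1960, so 2187 ≥ 1960.
For the inductive step, assume it holds for an arbitrary k ≥ 7, so 3^k ≥ 40k^2.
Then 3^(k + 1) = 3·(3^k) ≥ 3·(40k^2).
Also, for k ≥ 7 we have 3·(40k^2) ≥ 40(k+1)^2, since 3 ≥ (1 + 1/k)^2 for all k ≥ 7.
Combining, 3^(k + 1) ≥ 40(k+1)^2.
Hence, by induction on m, the claim holds for every m ≥ 7.
Hence the smallest such N is 7.

N = 7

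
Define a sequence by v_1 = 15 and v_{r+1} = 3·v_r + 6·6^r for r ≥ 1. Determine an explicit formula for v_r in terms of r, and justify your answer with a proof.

v_r = 3^r + 2·6^r

Computing the first terms: v_1 = 15, v_2 = 81, v_3 = 459. This suggests v_r = 3^r + 2·6^r.
When r = 1: the formula gives 15 = 15 = v_1.
Suppose the result is true for r = m, so v_m = 3^m + 2·6^m.
Then v_{m+1} = 3·v_m + 6·6^m = 3·(3^m + 2·6^m) + 6·6^m = 3^(m + 1) + 2·6^(m + 1),
which is the claimed formula at r = m+1.
By induction, the statement is established for all r ≥ 1.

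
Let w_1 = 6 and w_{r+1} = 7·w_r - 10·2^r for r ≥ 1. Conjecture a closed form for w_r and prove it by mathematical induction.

Computing the first terms: w_1 = 6, w_2 = 22, w_3 = 114. This suggests w_r = 2^(r + 1) + 2·7^(r - 1).
Base step (r = 1): the formula gives 6 = 6 = w_1.
Inductive step: assume the claim holds for r = j, so w_j = 2^(j + 1) + 2·7^(j - 1).
Then w_{j+1} = 7·w_j - 10·2^j = 7·(2^(j + 1) + 2·7^(j - 1)) - 10·2^j = 2^(j + 2) + 2·7^j = 2^((j+1) + 1) + 2·7^((j+1) - 1),
which is the claimed formula at r = j+1.
By induction, the statement is established for all r ≥ 1.

w_r = 2^(r + 1) + 2·7^(r - 1)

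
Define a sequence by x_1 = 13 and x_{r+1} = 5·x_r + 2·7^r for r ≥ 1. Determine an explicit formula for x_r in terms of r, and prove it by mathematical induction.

x_r = 6·5^(r - 1) + 7^r

Computing the first terms: x_1 = 13, x_2 = 79, x_3 = 493. This suggests x_r = 6·5^(r - 1) + 7^r.
For the base case r = 1: the formula gives 13 = 13 = x_1.
Inductive step: assume the claim holds for r = j, so x_j = 6·5^(j - 1) + 7^j.
Then x_{j+1} = 5·x_j + 2·7^j = 5·(6·5^(j - 1) + 7^j) + 2·7^j = 6·5^j + 7^(j + 1) = 6·5^((j+1) - 1) + 7^(j+1),
which is the claimed formula at r = j+1.
Hence, by induction on r, the claim holds for every r ≥ 1.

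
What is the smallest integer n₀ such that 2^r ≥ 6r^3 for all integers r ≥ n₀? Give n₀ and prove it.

n₀ = 15

At r = 14: 16384 < 16464, so the inequality fails and n₀ ≥ 15. We prove 2^r ≥ 6r^3 for all r ≥ 15.
When r = 15: 2^r = 32768 and 6r^3 = 20250, so 32768 ≥ 20250.
For the inductive step, assume it holds for an arbitrary k ≥ 15, so 2^k ≥ 6k^3.
Then 2^(k + 1) = 2·(2^k) ≥ 2·(6k^3).
Also, for k ≥ 15 we have 2·(6k^3) ≥ 6(k+1)^3, since 2 ≥ (1 + 1/k)^3 for all k ≥ 15.
Combining, 2^(k + 1) ≥ 6(k+1)^3.
By induction, the statement is established for all r ≥ 15.
Hence the smallest such n₀ is 15.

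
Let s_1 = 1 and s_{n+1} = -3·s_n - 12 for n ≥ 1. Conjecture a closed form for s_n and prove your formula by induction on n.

s_n = 4(-3)^(n - 1) - 3

Computing the first terms: s_1 = 1, s_2 = -15, s_3 = 33. This suggests s_n = 4(-3)^(n - 1) - 3.
For the base case n = 1: the formula gives 1 = 1 = s_1.
Inductive step: assume the claim holds for n = m, so s_m = 4(-3)^(m - 1) - 3.
Then s_{m+1} = -3·s_m - 12 = -3·(4(-3)^(m - 1) - 3) - 12 = 4(-3)^m - 3 = 4(-3)^((m+1) - 1) - 3,
which is the claimed formula at n = m+1.
This completes the induction.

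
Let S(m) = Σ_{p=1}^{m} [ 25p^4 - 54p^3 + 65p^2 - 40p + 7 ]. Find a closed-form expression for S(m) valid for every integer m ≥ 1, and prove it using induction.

We claim S(m) = m(5m^4 - m^3 + 3m^2 - m - 3) for all m ≥ 1.
Base case (m = 1): S(1) = 3, and the closed form gives 3. They agree.
Suppose the result is true for m = p, so S(p) = p(5p^4 - p^3 + 3p^2 - p - 3).
Then S(p+1) = S(p) + (25p^4 + 46p^3 + 53p^2 + 28p + 3) = (p(5p^4 - p^3 + 3p^2 - p - 3)) + (25p^4 + 46p^3 + 53p^2 + 28p + 3).
Simplifying, S(p+1) = (p + 1)(5p^4 + 19p^3 + 30p^2 + 22p + 3) = (p+1)(5(p+1)^4 - (p+1)^3 + 3(p+1)^2 - (p+1) - 3),
which is the closed form with m = p+1.
By the principle of mathematical induction, the result holds for all m ≥ 1.

S(m) = m(5m^4 - m^3 + 3m^2 - m - 3)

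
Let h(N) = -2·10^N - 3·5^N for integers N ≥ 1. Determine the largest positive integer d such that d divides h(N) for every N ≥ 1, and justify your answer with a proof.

Computing the first values: h(1) = -35 and h(2) = -275; gcd(-35, -275) = 5, so d ≤ 5.
We prove 5 | -2·10^N - 3·5^N for all N ≥ 1 by induction on N.
When N = 1: h(1) = -35 = 5·(-7), so 5 | h(1).
For the inductive step, assume it holds for an arbitrary r ≥ 1, i.e. 5 | h(r). Then
h(r+1) − 10·h(r) = (-2·10^(r+1) - 3·5^(r+1)) − 10·(-2·10^r - 3·5^r) = (-3)·5^r·(5 − 10) = (15)·5^r. Since 5 | h(r) by the inductive hypothesis, 5 | 10·h(r); and 5 | 15 since 15 = 5·3. Therefore 5 | h(r+1).
By the principle of mathematical induction, the result holds for all N ≥ 1.
Therefore the largest such d is 5.

d = 5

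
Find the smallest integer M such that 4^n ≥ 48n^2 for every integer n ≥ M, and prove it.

M = 6

At n = 5: 1024 < 1200, so the inequality fails and M ≥ 6. We prove 4^n ≥ 48n^2 for all n ≥ 6.
When n = 6: 4^n = 4096 and 48n^2 = 1728, so 4096 ≥ 1728.
Suppose the result is true for n = r, so 4^r ≥ 48r^2.
Then 4^(r + 1) = 4·(4^r) ≥ 4·(48r^2).
Also, for r ≥ 6 we have 4·(48r^2) ≥ 48(r+1)^2, since 4 ≥ (1 + 1/r)^2 for all r ≥ 6.
Combining, 4^(r + 1) ≥ 48(r+1)^2.
This completes the induction.
Hence the smallest such M is 6.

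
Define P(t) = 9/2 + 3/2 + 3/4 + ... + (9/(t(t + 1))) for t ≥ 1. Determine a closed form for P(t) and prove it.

We claim P(t) = 9t/(t + 1) for all t ≥ 1.
For the base case t = 1: P(1) = 9/2, and the closed form gives 9/2. They agree.
Inductive step: suppose the statement holds for some j ≥ 1, so P(j) = 9j/(j + 1).
Then P(j+1) = P(j) + (9/((j + 1)(j + 2))) = (9j/(j + 1)) + (9/((j + 1)(j + 2))).
Simplifying, P(j+1) = 9(j + 1)/(j + 2) = 9(j+1)/((j+1) + 1),
which is the closed form with t = j+1.
By induction, the statement is established for all t ≥ 1.

P(t) = 9t/(t + 1)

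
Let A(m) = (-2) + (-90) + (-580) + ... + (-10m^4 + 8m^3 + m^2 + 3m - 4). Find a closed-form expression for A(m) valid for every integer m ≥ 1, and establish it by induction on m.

A(m) = -m(2m^4 + 3m^3 - m^2 - 4m + 2)

We claim A(m) = -m(2m^4 + 3m^3 - m^2 - 4m + 2) for all m ≥ 1.
Base step (m = 1): A(1) = -2, and the closed form gives -2. They agree.
Inductive step: assume the claim holds for m = p, so A(p) = p(-2p^4 - 3p^3 + p^2 + 4p - 2).
Then A(p+1) = A(p) + (-10p^4 - 32p^3 - 35p^2 - 11p - 2) = (p(-2p^4 - 3p^3 + p^2 + 4p - 2)) + (-10p^4 - 32p^3 - 35p^2 - 11p - 2).
Simplifying, A(p+1) = -(p + 1)(2p^4 + 11p^3 + 20p^2 + 11p + 2) = -(p+1)(2(p+1)^4 + 3(p+1)^3 - (p+1)^2 - 4(p+1) + 2),
which is the closed form with m = p+1.
This completes the induction.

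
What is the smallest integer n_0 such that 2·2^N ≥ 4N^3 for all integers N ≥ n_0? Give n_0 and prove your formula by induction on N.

n_0 = 12

At N = 11: 4096 < 5324, so the inequality fails and n_0 ≥ 12. We prove 2·2^N ≥ 4N^3 for all N ≥ 12.
When N = 12: 2·2^N = 8192 and 4N^3 = 6912, so 8192 ≥ 6912.
For the inductive step, assume it holds for an arbitrary i ≥ 12, so 2·2^i ≥ 4i^3.
Then 2·2^(i + 1) = 2·(2·2^i) ≥ 2·(4i^3).
Also, for i ≥ 12 we have 2·(4i^3) ≥ 4(i+1)^3, since 2 ≥ (1 + 1/i)^3 for all i ≥ 12.
Combining, 2·2^(i + 1) ≥ 4(i+1)^3.
This completes the induction.
Hence the smallest such n_0 is 12.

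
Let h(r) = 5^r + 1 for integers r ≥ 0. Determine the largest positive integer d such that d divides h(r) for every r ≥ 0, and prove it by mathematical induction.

d = 2

Computing the first values: h(0) = 2 and h(1) = 6; gcd(2, 6) = 2, so d ≤ 2.
We prove 2 | 5^r + 1 for all r ≥ 0 by induction on r.
When r = 0: h(0) = 2 = 2·(1), so 2 | h(0).
For the inductive step, assume it holds for an arbitrary i ≥ 0, i.e. 2 | h(i). Then
h(i+1) = 5^(i+1) + 1 = 5·(5^i + 1) - 4 = 5·h(i) - 4. The first term is divisible by 2 by the inductive hypothesis, and -4 is divisible by 2. Hence 2 | h(i+1).
By induction, the statement is established for all r ≥ 0.
Therefore the largest such d is 2.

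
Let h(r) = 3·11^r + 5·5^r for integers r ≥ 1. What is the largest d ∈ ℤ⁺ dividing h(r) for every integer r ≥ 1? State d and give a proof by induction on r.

d = 2

Computing the first values: h(1) = 58 and h(2) = 488; gcd(58, 488) = 2, so d ≤ 2.
We prove 2 | 3·11^r + 5·5^r for all r ≥ 1 by induction on r.
Base step (r = 1): h(1) = 58 = 2·(29), so 2 | h(1).
Suppose the result is true for r = p, i.e. 2 | h(p). Then
h(p+1) − 11·h(p) = (3·11^(p+1) + 5·5^(p+1)) − 11·(3·11^p + 5·5^p) = (5)·5^p·(5 − 11) = (-30)·5^p. Since 2 | h(p) by the inductive hypothesis, 2 | 11·h(p); and 2 | -30 since -30 = 2·-15. Therefore 2 | h(p+1).
By induction, the statement is established for all r ≥ 1.
Therefore the largest such d is 2.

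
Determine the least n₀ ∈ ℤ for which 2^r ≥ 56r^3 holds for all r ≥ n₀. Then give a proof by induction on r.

n₀ = 19

At r = 18: 262144 < 326592, so the inequality fails and n₀ ≥ 19. We prove 2^r ≥ 56r^3 for all r ≥ 19.
For the base case r = 19: 2^r = 524288 and 56r^3 = 384104, so 524288 ≥ 384104.
Suppose the result is true for r = m, so 2^m ≥ 56m^3.
Then 2^(m + 1) = 2·(2^m) ≥ 2·(56m^3).
Also, for m ≥ 19 we have 2·(56m^3) ≥ 56(m+1)^3, since 2 ≥ (1 + 1/m)^3 for all m ≥ 19.
Combining, 2^(m + 1) ≥ 56(m+1)^3.
Hence, by induction on r, the claim holds for every r ≥ 19.
Hence the smallest such n₀ is 19.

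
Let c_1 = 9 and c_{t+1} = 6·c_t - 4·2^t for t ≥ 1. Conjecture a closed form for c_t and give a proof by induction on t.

Computing the first terms: c_1 = 9, c_2 = 46, c_3 = 260. This suggests c_t = 2^t + 7·6^(t - 1).
Base step (t = 1): the formula gives 9 = 9 = c_1.
Inductive step: suppose the statement holds for some i ≥ 1, so c_i = 2^i + 7·6^(i - 1).
Then c_{i+1} = 6·c_i - 4·2^i = 6·(2^i + 7·6^(i - 1)) - 4·2^i = 2^(i + 1) + 7·6^i = 2^(i+1) + 7·6^((i+1) - 1),
which is the claimed formula at t = i+1.
Hence, by induction on t, the claim holds for every t ≥ 1.

c_t = 2^t + 7·6^(t - 1)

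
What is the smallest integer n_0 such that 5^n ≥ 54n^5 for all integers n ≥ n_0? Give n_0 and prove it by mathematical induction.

n_0 = 10

At n = 9: 1953125 < 3188646, so the inequality fails and n_0 ≥ 10. We prove 5^n ≥ 54n^5 for all n ≥ 10.
When n = 10: 5^n = 9765625 and 54n^5 = 5400000, so 9765625 ≥ 5400000.
For the inductive step, assume it holds for an arbitrary i ≥ 10, so 5^i ≥ 54i^5.
Then 5^(i + 1) = 5·(5^i) ≥ 5·(54i^5).
Also, for i ≥ 10 we have 5·(54i^5) ≥ 54(i+1)^5, since 5 ≥ (1 + 1/i)^5 for all i ≥ 10.
Combining, 5^(i + 1) ≥ 54(i+1)^5.
By induction, the statement is established for all n ≥ 10.
Hence the smallest such n_0 is 10.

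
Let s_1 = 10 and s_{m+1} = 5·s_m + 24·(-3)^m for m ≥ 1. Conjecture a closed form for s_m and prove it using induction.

Computing the first terms: s_1 = 10, s_2 = -22, s_3 = 106. This suggests s_m = (-3)^(m + 1) + 5^(m - 1).
Base case (m = 1): the formula gives 10 = 10 = s_1.
Suppose the result is true for m = k, so s_k = (-3)^(k + 1) + 5^(k - 1).
Then s_{k+1} = 5·s_k + 24·(-3)^k = 5·((-3)^(k + 1) + 5^(k - 1)) + 24·(-3)^k = (-3)^(k + 2) + 5^k = (-3)^((k+1) + 1) + 5^((k+1) - 1),
which is the claimed formula at m = k+1.
Hence, by induction on m, the claim holds for every m ≥ 1.

s_m = (-3)^(m + 1) + 5^(m - 1)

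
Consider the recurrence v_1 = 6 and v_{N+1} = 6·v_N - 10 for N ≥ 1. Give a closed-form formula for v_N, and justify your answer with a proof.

Computing the first terms: v_1 = 6, v_2 = 26, v_3 = 146. This suggests v_N = 4·6^(N - 1) + 2.
Base step (N = 1): the formula gives 6 = 6 = v_1.
Inductive step: assume the claim holds for N = k, so v_k = 4·6^(k - 1) + 2.
Then v_{k+1} = 6·v_k - 10 = 6·(4·6^(k - 1) + 2) - 10 = 4·6^k + 2 = 4·6^((k+1) - 1) + 2,
which is the claimed formula at N = k+1.
By induction, the statement is established for all N ≥ 1.

v_N = 4·6^(N - 1) + 2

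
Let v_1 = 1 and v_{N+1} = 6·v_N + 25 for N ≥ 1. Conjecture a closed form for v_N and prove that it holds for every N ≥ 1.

Computing the first terms: v_1 = 1, v_2 = 31, v_3 = 211. This suggests v_N = 6^N - 5.
Base case (N = 1): the formula gives 1 = 1 = v_1.
Suppose the result is true for N = i, so v_i = 6^i - 5.
Then v_{i+1} = 6·v_i + 25 = 6·(6^i - 5) + 25 = 6^(i + 1) - 5,
which is the claimed formula at N = i+1.
By the principle of mathematical induction, the result holds for all N ≥ 1.

v_N = 6^N - 5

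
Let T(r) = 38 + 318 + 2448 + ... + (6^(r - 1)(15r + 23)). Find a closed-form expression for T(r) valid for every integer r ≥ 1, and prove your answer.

T(r) = 6^r(3r + 4) - 4

We claim T(r) = 6^r(3r + 4) - 4 for all r ≥ 1.
For the base case r = 1: T(1) = 38, and the closed form gives 38. They agree.
For the inductive step, assume it holds for an arbitrary k ≥ 1, so T(k) = 6^k(3k + 4) - 4.
Then T(k+1) = T(k) + (6^k(15k + 38)) = (6^k(3k + 4) - 4) + (6^k(15k + 38)).
Simplifying, T(k+1) = 18·6^k·k + 42·6^k - 4 = 6^(k+1)(3(k+1) + 4) - 4,
which is the closed form with r = k+1.
This completes the induction.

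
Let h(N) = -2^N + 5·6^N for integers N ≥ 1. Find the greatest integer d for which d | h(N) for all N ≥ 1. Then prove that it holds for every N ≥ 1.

Computing the first values: h(1) = 28 and h(2) = 176; gcd(28, 176) = 4, so d ≤ 4.
We prove 4 | -2^N + 5·6^N for all N ≥ 1 by induction on N.
Base case (N = 1): h(1) = 28 = 4·(7), so 4 | h(1).
Inductive step: suppose the statement holds for some m ≥ 1, i.e. 4 | h(m). Then
h(m+1) − 6·h(m) = (-2^(m+1) + 5·6^(m+1)) − 6·(-2^m + 5·6^m) = (-1)·2^m·(2 − 6) = (4)·2^m. Since 4 | h(m) by the inductive hypothesis, 4 | 6·h(m); and 4 | 4 since 4 = 4·1. Therefore 4 | h(m+1).
By the principle of mathematical induction, the result holds for all N ≥ 1.
Therefore the largest such d is 4.

d = 4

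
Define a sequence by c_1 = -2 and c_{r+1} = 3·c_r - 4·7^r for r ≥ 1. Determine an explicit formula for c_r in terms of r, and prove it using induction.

Computing the first terms: c_1 = -2, c_2 = -34, c_3 = -298. This suggests c_r = 5·3^(r - 1) - 7^r.
For the base case r = 1: the formula gives -2 = -2 = c_1.
Inductive step: suppose the statement holds for some j ≥ 1, so c_j = 5·3^(j - 1) - 7^j.
Then c_{j+1} = 3·c_j - 4·7^j = 3·(5·3^(j - 1) - 7^j) - 4·7^j = 5·3^j - 7^(j + 1) = 5·3^((j+1) - 1) - 7^(j+1),
which is the claimed formula at r = j+1.
This completes the induction.

c_r = 5·3^(r - 1) - 7^r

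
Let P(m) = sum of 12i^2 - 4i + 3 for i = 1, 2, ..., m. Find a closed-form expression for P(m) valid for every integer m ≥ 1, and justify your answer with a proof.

We claim P(m) = m(4m^2 + 4m + 3) for all m ≥ 1.
When m = 1: P(1) = 11, and the closed form gives 11. They agree.
Suppose the result is true for m = i, so P(i) = i(4i^2 + 4i + 3).
Then P(i+1) = P(i) + (12i^2 + 20i + 11) = (i(4i^2 + 4i + 3)) + (12i^2 + 20i + 11).
Simplifying, P(i+1) = (i + 1)(4i^2 + 12i + 11) = (i+1)(4(i+1)^2 + 4(i+1) + 3),
which is the closed form with m = i+1.
This completes the induction.

P(m) = m(4m^2 + 4m + 3)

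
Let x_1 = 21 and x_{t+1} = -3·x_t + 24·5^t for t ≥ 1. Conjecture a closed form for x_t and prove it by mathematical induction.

x_t = -2(-3)^t + 3·5^t

Computing the first terms: x_1 = 21, x_2 = 57, x_3 = 429. This suggests x_t = -2(-3)^t + 3·5^t.
When t = 1: the formula gives 21 = 21 = x_1.
Inductive step: suppose the statement holds for some r ≥ 1, so x_r = -2(-3)^r + 3·5^r.
Then x_{r+1} = -3·x_r + 24·5^r = -3·(-2(-3)^r + 3·5^r) + 24·5^r = -2(-3)^(r + 1) + 3·5^(r + 1),
which is the claimed formula at t = r+1.
By the principle of mathematical induction, the result holds for all t ≥ 1.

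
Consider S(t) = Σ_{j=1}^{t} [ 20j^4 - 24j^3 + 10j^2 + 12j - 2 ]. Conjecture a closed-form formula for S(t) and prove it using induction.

S(t) = t(4t^4 + 4t^3 - 2t^2 + 5t + 5)

We claim S(t) = t(4t^4 + 4t^3 - 2t^2 + 5t + 5) for all t ≥ 1.
When t = 1: S(1) = 16, and the closed form gives 16. They agree.
Inductive step: assume the claim holds for t = j, so S(j) = j(4j^4 + 4j^3 - 2j^2 + 5j + 5).
Then S(j+1) = S(j) + (20j^4 + 56j^3 + 58j^2 + 40j + 16) = (j(4j^4 + 4j^3 - 2j^2 + 5j + 5)) + (20j^4 + 56j^3 + 58j^2 + 40j + 16).
Simplifying, S(j+1) = (j + 1)(4j^4 + 20j^3 + 34j^2 + 29j + 16) = (j+1)(4(j+1)^4 + 4(j+1)^3 - 2(j+1)^2 + 5(j+1) + 5),
which is the closed form with t = j+1.
By induction, the statement is established for all t ≥ 1.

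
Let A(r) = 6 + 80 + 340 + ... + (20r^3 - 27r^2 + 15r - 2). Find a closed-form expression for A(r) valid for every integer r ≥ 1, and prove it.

A(r) = r(5r^3 + r^2 - r + 1)

We claim A(r) = r(5r^3 + r^2 - r + 1) for all r ≥ 1.
For the base case r = 1: A(1) = 6, and the closed form gives 6. They agree.
Inductive step: assume the claim holds for r = p, so A(p) = p(5p^3 + p^2 - p + 1).
Then A(p+1) = A(p) + (20p^3 + 33p^2 + 21p + 6) = (p(5p^3 + p^2 - p + 1)) + (20p^3 + 33p^2 + 21p + 6).
Simplifying, A(p+1) = (p + 1)(5p^3 + 16p^2 + 16p + 6) = (p+1)(5(p+1)^3 + (p+1)^2 - (p+1) + 1),
which is the closed form with r = p+1.
This completes the induction.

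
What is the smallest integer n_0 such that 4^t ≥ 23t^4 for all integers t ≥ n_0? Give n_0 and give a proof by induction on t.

At t = 8: 65536 < 94208, so the inequality fails and n_0 ≥ 9. We prove 4^t ≥ 23t^4 for all t ≥ 9.
Base step (t = 9): 4^t = 262144 and 23t^4 = 150903, so 262144 ≥ 150903.
Suppose the result is true for t = m, so 4^m ≥ 23m^4.
Then 4^(m + 1) = 4·(4^m) ≥ 4·(23m^4).
Also, for m ≥ 9 we have 4·(23m^4) ≥ 23(m+1)^4, since 4 ≥ (1 + 1/m)^4 for all m ≥ 9.
Combining, 4^(m + 1) ≥ 23(m+1)^4.
By induction, the statement is established for all t ≥ 9.
Hence the smallest such n_0 is 9.

n_0 = 9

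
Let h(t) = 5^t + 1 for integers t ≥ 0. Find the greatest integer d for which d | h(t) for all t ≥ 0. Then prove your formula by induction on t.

d = 2

Computing the first values: h(0) = 2 and h(1) = 6; gcd(2, 6) = 2, so d ≤ 2.
We prove 2 | 5^t + 1 for all t ≥ 0 by induction on t.
Base step (t = 0): h(0) = 2 = 2·(1), so 2 | h(0).
Inductive step: suppose the statement holds for some m ≥ 0, i.e. 2 | h(m). Then
h(m+1) = 5^(m+1) + 1 = 5·(5^m + 1) - 4 = 5·h(m) - 4. The first term is divisible by 2 by the inductive hypothesis, and -4 is divisible by 2. Hence 2 | h(m+1).
Hence, by induction on t, the claim holds for every t ≥ 0.
Therefore the largest such d is 2.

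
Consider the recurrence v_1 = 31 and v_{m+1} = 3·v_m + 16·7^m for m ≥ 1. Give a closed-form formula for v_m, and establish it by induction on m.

Computing the first terms: v_1 = 31, v_2 = 205, v_3 = 1399. This suggests v_m = 3^m + 4·7^m.
Base step (m = 1): the formula gives 31 = 31 = v_1.
Inductive step: assume the claim holds for m = j, so v_j = 3^j + 4·7^j.
Then v_{j+1} = 3·v_j + 16·7^j = 3·(3^j + 4·7^j) + 16·7^j = 3^(j + 1) + 4·7^(j + 1),
which is the claimed formula at m = j+1.
By the principle of mathematical induction, the result holds for all m ≥ 1.

v_m = 3^m + 4·7^m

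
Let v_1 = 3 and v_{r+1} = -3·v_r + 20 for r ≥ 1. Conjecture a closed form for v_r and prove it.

v_r = -2(-3)^(r - 1) + 5

Computing the first terms: v_1 = 3, v_2 = 11, v_3 = -13. This suggests v_r = -2(-3)^(r - 1) + 5.
When r = 1: the formula gives 3 = 3 = v_1.
Inductive step: suppose the statement holds for some j ≥ 1, so v_j = -2(-3)^(j - 1) + 5.
Then v_{j+1} = -3·v_j + 20 = -3·(-2(-3)^(j - 1) + 5) + 20 = -2(-3)^j + 5 = -2(-3)^((j+1) - 1) + 5,
which is the claimed formula at r = j+1.
This completes the induction.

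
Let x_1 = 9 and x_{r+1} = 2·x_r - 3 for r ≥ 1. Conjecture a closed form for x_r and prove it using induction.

Computing the first terms: x_1 = 9, x_2 = 15, x_3 = 27. This suggests x_r = 3·2^r + 3.
For the base case r = 1: the formula gives 9 = 9 = x_1.
Inductive step: suppose the statement holds for some k ≥ 1, so x_k = 3·2^k + 3.
Then x_{k+1} = 2·x_k - 3 = 2·(3·2^k + 3) - 3 = 3·2^(k + 1) + 3,
which is the claimed formula at r = k+1.
By the principle of mathematical induction, the result holds for all r ≥ 1.

x_r = 3·2^r + 3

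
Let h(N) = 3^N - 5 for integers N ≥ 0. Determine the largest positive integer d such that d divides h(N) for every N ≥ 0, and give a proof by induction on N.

Computing the first values: h(0) = -4 and h(1) = -2; gcd(-4, -2) = 2, so d ≤ 2.
We prove 2 | 3^N - 5 for all N ≥ 0 by induction on N.
When N = 0: h(0) = -4 = 2·(-2), so 2 | h(0).
For the inductive step, assume it holds for an arbitrary i ≥ 0, i.e. 2 | h(i). Then
h(i+1) = 3^(i+1) - 5 = 3·(3^i - 5) + 10 = 3·h(i) + 10. The first term is divisible by 2 by the inductive hypothesis, and 10 is divisible by 2. Hence 2 | h(i+1).
This completes the induction.
Therefore the largest such d is 2.

d = 2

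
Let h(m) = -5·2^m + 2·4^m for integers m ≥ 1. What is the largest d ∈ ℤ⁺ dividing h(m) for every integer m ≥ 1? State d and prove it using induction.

d = 2

Computing the first values: h(1) = -2 and h(2) = 12; gcd(-2, 12) = 2, so d ≤ 2.
We prove 2 | -5·2^m + 2·4^m for all m ≥ 1 by induction on m.
Base case (m = 1): h(1) = -2 = 2·(-1), so 2 | h(1).
Inductive step: assume the claim holds for m = k, i.e. 2 | h(k). Then
h(k+1) − 4·h(k) = (-5·2^(k+1) + 2·4^(k+1)) − 4·(-5·2^k + 2·4^k) = (-5)·2^k·(2 − 4) = (10)·2^k. Since 2 | h(k) by the inductive hypothesis, 2 | 4·h(k); and 2 | 10 since 10 = 2·5. Therefore 2 | h(k+1).
This completes the induction.
Therefore the largest such d is 2.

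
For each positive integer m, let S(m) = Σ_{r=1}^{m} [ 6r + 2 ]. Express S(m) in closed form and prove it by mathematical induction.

We claim S(m) = m(3m + 5) for all m ≥ 1.
Base step (m = 1): S(1) = 8, and the closed form gives 8. They agree.
Inductive step: assume the claim holds for m = r, so S(r) = r(3r + 5).
Then S(r+1) = S(r) + (6r + 8) = (r(3r + 5)) + (6r + 8).
Simplifying, S(r+1) = (r + 1)(3r + 8) = (r+1)(3(r+1) + 5),
which is the closed form with m = r+1.
By induction, the statement is established for all m ≥ 1.

S(m) = m(3m + 5)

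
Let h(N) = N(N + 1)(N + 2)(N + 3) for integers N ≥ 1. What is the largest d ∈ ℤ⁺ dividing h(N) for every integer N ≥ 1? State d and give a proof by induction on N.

d = 24

Computing the first values: h(1) = 24 and h(2) = 120; gcd(24, 120) = 24, so d ≤ 24.
We prove 24 | N(N + 1)(N + 2)(N + 3) for all N ≥ 1 by induction on N.
Base case (N = 1): h(1) = 24 = 24·(1), so 24 | h(1).
Suppose the result is true for N = k, i.e. 24 | h(k). Then
h(k+1) − h(k) = (k+1)·(k+2)·(k+3)·(k+4) − k·(k+1)·(k+2)·(k+3) = (k+1)·(k+2)·(k+3)·[(k+4) − k] = 4·(k+1)·(k+2)·(k+3). The product of 3 consecutive integers is divisible by (3)! = 6, so h(k+1) − h(k) is divisible by 4·6 = 24. By the inductive hypothesis 24 | h(k), hence 24 | h(k+1).
This completes the induction.
Therefore the largest such d is 24.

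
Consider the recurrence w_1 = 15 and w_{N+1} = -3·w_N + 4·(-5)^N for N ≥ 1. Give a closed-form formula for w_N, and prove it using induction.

Computing the first terms: w_1 = 15, w_2 = -65, w_3 = 295. This suggests w_N = 5(-3)^(N - 1) - 2(-5)^N.
When N = 1: the formula gives 15 = 15 = w_1.
Inductive step: suppose the statement holds for some p ≥ 1, so w_p = 5(-3)^(p - 1) - 2(-5)^p.
Then w_{p+1} = -3·w_p + 4·(-5)^p = -3·(5(-3)^(p - 1) - 2(-5)^p) + 4·(-5)^p = 5(-3)^p - 2(-5)^(p + 1) = 5(-3)^((p+1) - 1) - 2(-5)^(p+1),
which is the claimed formula at N = p+1.
Hence, by induction on N, the claim holds for every N ≥ 1.

w_N = 5(-3)^(N - 1) - 2(-5)^N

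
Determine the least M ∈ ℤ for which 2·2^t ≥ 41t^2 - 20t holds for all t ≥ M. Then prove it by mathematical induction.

M = 12

At t = 11: 4096 < 4741, so the inequality fails and M ≥ 12. We prove 2·2^t ≥ 41t^2 - 20t for all t ≥ 12.
When t = 12: 2·2^t = 8192 and 41t^2 - 20t = 5664, so 8192 ≥ 5664.
Inductive step: assume the claim holds for t = m, so 2·2^m ≥ 41m^2 - 20m.
Then 2·2^(m + 1) = 2·(2·2^m) ≥ 2·(41m^2 - 20m).
Also, for m ≥ 12 we have 2·(41m^2 - 20m) ≥ 41(m+1)^2 - 20(m+1), since 2·(41m^2 - 20m) − (41(m+1)^2 - 20(m+1)) = 41m^2 - 102m - 21, which is nonnegative for all m ≥ 12.
Combining, 2·2^(m + 1) ≥ 41(m+1)^2 - 20(m+1).
By the principle of mathematical induction, the result holds for all t ≥ 12.
Hence the smallest such M is 12.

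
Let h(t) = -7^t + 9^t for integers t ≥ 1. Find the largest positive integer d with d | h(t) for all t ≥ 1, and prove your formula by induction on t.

Computing the first values: h(1) = 2 and h(2) = 32; gcd(2, 32) = 2, so d ≤ 2.
We prove 2 | -7^t + 9^t for all t ≥ 1 by induction on t.
Base case (t = 1): h(1) = 2 = 2·(1), so 2 | h(1).
For the inductive step, assume it holds for an arbitrary k ≥ 1, i.e. 2 | h(k). Then
9^{k+1} − 7^{k+1} = 9·9^k − 7·7^k = 9·(9^k − 7^k) + (2)·7^k. The first term is divisible by 2 by the inductive hypothesis, and the second term (2)·7^k is divisible by 2 since 2 | 2. Hence 2 | h(k+1).
Hence, by induction on t, the claim holds for every t ≥ 1.
Therefore the largest such d is 2.

d = 2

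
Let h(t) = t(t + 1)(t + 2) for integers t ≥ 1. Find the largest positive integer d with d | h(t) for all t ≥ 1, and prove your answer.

Computing the first values: h(1) = 6 and h(2) = 24; gcd(6, 24) = 6, so d ≤ 6.
We prove 6 | t(t + 1)(t + 2) for all t ≥ 1 by induction on t.
Base case (t = 1): h(1) = 6 = 6·(1), so 6 | h(1).
Inductive step: suppose the statement holds for some m ≥ 1, i.e. 6 | h(m). Then
h(m+1) − h(m) = (m+1)·(m+2)·(m+3) − m·(m+1)·(m+2) = (m+1)·(m+2)·[(m+3) − m] = 3·(m+1)·(m+2). The product of 2 consecutive integers is divisible by (2)! = 2, so h(m+1) − h(m) is divisible by 3·2 = 6. By the inductive hypothesis 6 | h(m), hence 6 | h(m+1).
By induction, the statement is established for all t ≥ 1.
Therefore the largest such d is 6.

d = 6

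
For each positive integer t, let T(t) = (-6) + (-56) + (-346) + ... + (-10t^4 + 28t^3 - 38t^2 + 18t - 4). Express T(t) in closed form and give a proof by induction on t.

T(t) = -t(2t^4 - 2t^3 + 2t^2 + 3t + 1)

We claim T(t) = -t(2t^4 - 2t^3 + 2t^2 + 3t + 1) for all t ≥ 1.
Base step (t = 1): T(1) = -6, and the closed form gives -6. They agree.
Suppose the result is true for t = r, so T(r) = r(-2r^4 + 2r^3 - 2r^2 - 3r - 1).
Then T(r+1) = T(r) + (-10r^4 - 12r^3 - 14r^2 - 14r - 6) = (r(-2r^4 + 2r^3 - 2r^2 - 3r - 1)) + (-10r^4 - 12r^3 - 14r^2 - 14r - 6).
Simplifying, T(r+1) = -(r + 1)(2r^4 + 6r^3 + 8r^2 + 9r + 6) = -(r+1)(2(r+1)^4 - 2(r+1)^3 + 2(r+1)^2 + 3(r+1) + 1),
which is the closed form with t = r+1.
Hence, by induction on t, the claim holds for every t ≥ 1.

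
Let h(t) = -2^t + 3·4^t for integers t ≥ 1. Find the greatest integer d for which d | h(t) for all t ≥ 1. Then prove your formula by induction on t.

Computing the first values: h(1) = 10 and h(2) = 44; gcd(10, 44) = 2, so d ≤ 2.
We prove 2 | -2^t + 3·4^t for all t ≥ 1 by induction on t.
When t = 1: h(1) = 10 = 2·(5), so 2 | h(1).
Inductive step: assume the claim holds for t = k, i.e. 2 | h(k). Then
h(k+1) − 4·h(k) = (-2^(k+1) + 3·4^(k+1)) − 4·(-2^k + 3·4^k) = (-1)·2^k·(2 − 4) = (2)·2^k. Since 2 | h(k) by the inductive hypothesis, 2 | 4·h(k); and 2 | 2 since 2 = 2·1. Therefore 2 | h(k+1).
Hence, by induction on t, the claim holds for every t ≥ 1.
Therefore the largest such d is 2.

d = 2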